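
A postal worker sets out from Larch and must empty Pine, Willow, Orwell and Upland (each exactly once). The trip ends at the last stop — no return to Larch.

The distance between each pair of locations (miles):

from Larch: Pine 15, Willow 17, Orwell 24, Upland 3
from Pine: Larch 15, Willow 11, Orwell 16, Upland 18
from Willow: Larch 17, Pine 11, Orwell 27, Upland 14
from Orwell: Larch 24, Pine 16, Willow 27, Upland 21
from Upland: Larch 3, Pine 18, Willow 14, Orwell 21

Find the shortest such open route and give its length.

There are 4! = 24 possible orderings.
Larch → Pine → Willow → Orwell → Upland: 15+11+27+21 = 74
Larch → Pine → Willow → Upland → Orwell: 15+11+14+21 = 61
Larch → Pine → Orwell → Willow → Upland: 15+16+27+14 = 72
Larch → Pine → Orwell → Upland → Willow: 15+16+21+14 = 66
Larch → Pine → Upland → Willow → Orwell: 15+18+14+27 = 74
Larch → Pine → Upland → Orwell → Willow: 15+18+21+27 = 81
Larch → Willow → Pine → Orwell → Upland: 17+11+16+21 = 65
Larch → Willow → Pine → Upland → Orwell: 17+11+18+21 = 67
Larch → Willow → Orwell → Pine → Upland: 17+27+16+18 = 78
Larch → Willow → Orwell → Upland → Pine: 17+27+21+18 = 83
Larch → Willow → Upland → Pine → Orwell: 17+14+18+16 = 65
Larch → Willow → Upland → Orwell → Pine: 17+14+21+16 = 68
Larch → Orwell → Pine → Willow → Upland: 24+16+11+14 = 65
Larch → Orwell → Pine → Upland → Willow: 24+16+18+14 = 72
… (10 more)
Larch → Upland → Willow → Pine → Orwell: 3+14+11+16 = 44  ← best
The minimum is 44.
One shortest path: Larch → Upland → Willow → Pine → Orwell.

Shortest open route: 44 miles.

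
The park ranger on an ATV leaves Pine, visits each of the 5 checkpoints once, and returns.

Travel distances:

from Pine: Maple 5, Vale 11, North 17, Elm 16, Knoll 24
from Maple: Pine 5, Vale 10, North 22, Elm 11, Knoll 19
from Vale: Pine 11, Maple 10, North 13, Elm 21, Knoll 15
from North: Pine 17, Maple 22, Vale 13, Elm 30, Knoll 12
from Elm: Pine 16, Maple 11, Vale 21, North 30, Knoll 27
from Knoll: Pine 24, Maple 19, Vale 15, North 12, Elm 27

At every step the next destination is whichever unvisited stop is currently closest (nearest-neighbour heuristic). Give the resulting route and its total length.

Nearest-neighbour total = 83; route Pine → Maple → Vale → North → Knoll → Elm → Pine.

Pine → [Maple:5 / Vale:11 / Elm:16 / North:17 / Knoll:24] → Maple (5)
Maple → [Vale:10 / Elm:11 / Knoll:19 / North:22] → Vale (10)
Vale → [North:13 / Knoll:15 / Elm:21] → North (13)
North → [Knoll:12 / Elm:30] → Knoll (12)
Knoll → [Elm:27] → Elm (27)
Return Elm→Pine: 16.
Total = 5 + 10 + 13 + 12 + 27 + 16 = 83.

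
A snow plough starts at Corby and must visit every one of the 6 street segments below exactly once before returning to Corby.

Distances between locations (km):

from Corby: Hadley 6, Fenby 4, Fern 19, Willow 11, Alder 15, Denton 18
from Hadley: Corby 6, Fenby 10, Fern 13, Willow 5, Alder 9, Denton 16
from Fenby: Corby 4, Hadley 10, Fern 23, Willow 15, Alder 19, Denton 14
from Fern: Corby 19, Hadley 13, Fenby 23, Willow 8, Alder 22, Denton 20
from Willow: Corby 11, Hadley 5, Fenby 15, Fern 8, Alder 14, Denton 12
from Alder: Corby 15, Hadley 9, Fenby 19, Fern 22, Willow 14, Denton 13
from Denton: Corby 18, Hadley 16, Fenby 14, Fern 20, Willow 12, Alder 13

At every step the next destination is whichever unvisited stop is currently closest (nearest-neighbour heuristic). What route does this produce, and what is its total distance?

75 km along Corby → Fenby → Hadley → Willow → Fern → Denton → Alder → Corby.

Corby → [Fenby:4 / Hadley:6 / Willow:11 / Alder:15 / Denton:18 / Fern:19] → Fenby (4)
Fenby → [Hadley:10 / Denton:14 / Willow:15 / Alder:19 / Fern:23] → Hadley (10)
Hadley → [Willow:5 / Alder:9 / Fern:13 / Denton:16] → Willow (5)
Willow → [Fern:8 / Denton:12 / Alder:14] → Fern (8)
Fern → [Denton:20 / Alder:22] → Denton (20)
Denton → [Alder:13] → Alder (13)
Return Alder→Corby: 15.
Total = 4 + 10 + 5 + 8 + 20 + 13 + 15 = 75.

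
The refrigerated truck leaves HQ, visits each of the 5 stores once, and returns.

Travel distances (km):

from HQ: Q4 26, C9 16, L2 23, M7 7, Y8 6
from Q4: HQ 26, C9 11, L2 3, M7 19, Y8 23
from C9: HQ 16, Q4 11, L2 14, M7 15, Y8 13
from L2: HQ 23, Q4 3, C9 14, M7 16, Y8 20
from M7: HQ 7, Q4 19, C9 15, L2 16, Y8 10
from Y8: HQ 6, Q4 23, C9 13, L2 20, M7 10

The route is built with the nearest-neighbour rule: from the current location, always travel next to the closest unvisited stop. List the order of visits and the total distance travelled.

At HQ the remaining stops are Y8 6, M7 7, C9 16, L2 23, Q4 26; go to Y8.
At Y8 the remaining stops are M7 10, C9 13, L2 20, Q4 23; go to M7.
At M7 the remaining stops are C9 15, L2 16, Q4 19; go to C9.
At C9 the remaining stops are Q4 11, L2 14; go to Q4.
At Q4 the remaining stops are L2 3; go to L2.
Return L2→HQ: 23.
Total = 6 + 10 + 15 + 11 + 3 + 23 = 68.

68 km along HQ → Y8 → M7 → C9 → Q4 → L2 → HQ.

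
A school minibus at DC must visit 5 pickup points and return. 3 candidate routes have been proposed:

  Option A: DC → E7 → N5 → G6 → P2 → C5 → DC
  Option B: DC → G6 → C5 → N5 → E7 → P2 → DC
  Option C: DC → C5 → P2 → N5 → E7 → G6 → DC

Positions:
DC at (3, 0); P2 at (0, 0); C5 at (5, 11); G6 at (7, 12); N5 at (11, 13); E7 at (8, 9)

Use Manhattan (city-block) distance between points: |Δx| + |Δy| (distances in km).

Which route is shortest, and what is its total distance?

Option A: 14 + 7 + 5 + 19 + 16 + 13 = 74
Option B: 16 + 3 + 8 + 7 + 17 + 3 = 54
Option C: 13 + 16 + 24 + 7 + 4 + 16 = 80

54 km — Option B is the shortest.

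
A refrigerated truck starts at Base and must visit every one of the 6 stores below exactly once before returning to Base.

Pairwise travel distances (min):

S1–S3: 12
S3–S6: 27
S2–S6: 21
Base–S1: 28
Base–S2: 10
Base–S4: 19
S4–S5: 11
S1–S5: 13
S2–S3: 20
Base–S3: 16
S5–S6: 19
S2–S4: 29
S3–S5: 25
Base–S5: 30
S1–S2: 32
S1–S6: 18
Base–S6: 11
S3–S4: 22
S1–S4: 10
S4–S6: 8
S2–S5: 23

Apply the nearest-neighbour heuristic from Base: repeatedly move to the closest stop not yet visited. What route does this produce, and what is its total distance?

109 min along Base → S2 → S3 → S1 → S4 → S6 → S5 → Base.

Base → [S2:10 / S6:11 / S3:16 / S4:19 / S1:28 / S5:30] → S2 (10)
S2 → [S3:20 / S6:21 / S5:23 / S4:29 / S1:32] → S3 (20)
S3 → [S1:12 / S4:22 / S5:25 / S6:27] → S1 (12)
S1 → [S4:10 / S5:13 / S6:18] → S4 (10)
S4 → [S6:8 / S5:11] → S6 (8)
S6 → [S5:19] → S5 (19)
Return S5→Base: 30.
Total = 10 + 20 + 12 + 10 + 8 + 19 + 30 = 109.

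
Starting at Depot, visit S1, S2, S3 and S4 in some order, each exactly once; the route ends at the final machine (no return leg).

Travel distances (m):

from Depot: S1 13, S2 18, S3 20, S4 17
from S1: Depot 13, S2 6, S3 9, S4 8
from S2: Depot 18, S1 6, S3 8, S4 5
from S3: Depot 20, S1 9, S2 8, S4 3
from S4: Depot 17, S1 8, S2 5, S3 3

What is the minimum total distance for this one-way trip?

There are 4! = 24 possible orderings.
Depot - S1 - S2 - S3 - S4: 13+6+8+3 = 30
Depot - S1 - S2 - S4 - S3: 13+6+5+3 = 27
Depot - S1 - S3 - S2 - S4: 13+9+8+5 = 35
Depot - S1 - S3 - S4 - S2: 13+9+3+5 = 30
Depot - S1 - S4 - S2 - S3: 13+8+5+8 = 34
Depot - S1 - S4 - S3 - S2: 13+8+3+8 = 32
Depot - S2 - S1 - S3 - S4: 18+6+9+3 = 36
Depot - S2 - S1 - S4 - S3: 18+6+8+3 = 35
Depot - S2 - S3 - S1 - S4: 18+8+9+8 = 43
Depot - S2 - S3 - S4 - S1: 18+8+3+8 = 37
Depot - S2 - S4 - S1 - S3: 18+5+8+9 = 40
Depot - S2 - S4 - S3 - S1: 18+5+3+9 = 35
Depot - S3 - S1 - S2 - S4: 20+9+6+5 = 40
Depot - S3 - S1 - S4 - S2: 20+9+8+5 = 42
… (10 more)
The minimum is 27.
One shortest path: Depot → S1 → S2 → S4 → S3.

Minimum one-way distance = 27 m.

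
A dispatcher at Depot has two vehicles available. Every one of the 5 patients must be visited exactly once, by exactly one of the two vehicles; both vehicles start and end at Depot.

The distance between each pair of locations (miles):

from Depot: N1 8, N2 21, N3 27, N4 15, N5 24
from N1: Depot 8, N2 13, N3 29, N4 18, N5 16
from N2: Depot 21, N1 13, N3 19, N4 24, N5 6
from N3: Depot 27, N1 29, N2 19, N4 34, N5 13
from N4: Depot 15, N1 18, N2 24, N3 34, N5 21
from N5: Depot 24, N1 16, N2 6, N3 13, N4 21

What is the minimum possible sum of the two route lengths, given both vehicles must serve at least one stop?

97 miles — the smallest possible combined total.

Try each way of splitting the stops between the two vehicles (each non-empty) and, for each split, find the best tour for each vehicle:
  {N1} + {N2, N3, N4, N5}: 16 + 85 = 101
  {N2} + {N1, N3, N4, N5}: 42 + 86 = 128
  {N1, N2} + {N3, N4, N5}: 42 + 76 = 118
  {N3} + {N1, N2, N4, N5}: 54 + 63 = 117
  {N1, N3} + {N2, N4, N5}: 64 + 63 = 127
  {N2, N3} + {N1, N4, N5}: 67 + 60 = 127
  … (15 splits in total)
  {N4} + {N1, N2, N3, N5}: 30 + 67 = 97  ← best
Best: vehicle 1 Depot → N4 → Depot = 30; vehicle 2 Depot → N1 → N2 → N5 → N3 → Depot = 67; combined 97.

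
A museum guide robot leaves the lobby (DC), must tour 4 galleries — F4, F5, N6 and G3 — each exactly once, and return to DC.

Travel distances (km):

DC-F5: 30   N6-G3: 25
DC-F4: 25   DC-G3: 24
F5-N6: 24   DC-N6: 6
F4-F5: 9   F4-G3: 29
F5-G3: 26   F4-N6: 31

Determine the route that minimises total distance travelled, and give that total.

Minimum total distance: 91 km.

With 4 stops there are 4!/2 = 12 distinct round trips (a route and its reverse cost the same).
DC→F4→F5→N6→G3→DC: 25+9+24+25+24 = 107
DC→F4→F5→G3→N6→DC: 25+9+26+25+6 = 91
DC→F4→N6→F5→G3→DC: 25+31+24+26+24 = 130
DC→F4→N6→G3→F5→DC: 25+31+25+26+30 = 137
DC→F4→G3→F5→N6→DC: 25+29+26+24+6 = 110
DC→F4→G3→N6→F5→DC: 25+29+25+24+30 = 133
DC→F5→F4→N6→G3→DC: 30+9+31+25+24 = 119
DC→F5→F4→G3→N6→DC: 30+9+29+25+6 = 99
DC→F5→N6→F4→G3→DC: 30+24+31+29+24 = 138
DC→F5→G3→F4→N6→DC: 30+26+29+31+6 = 122
DC→N6→F4→F5→G3→DC: 6+31+9+26+24 = 96
DC→N6→F5→F4→G3→DC: 6+24+9+29+24 = 92
The minimum is 91.
One optimal route: DC → F4 → F5 → G3 → N6 → DC (or its reverse).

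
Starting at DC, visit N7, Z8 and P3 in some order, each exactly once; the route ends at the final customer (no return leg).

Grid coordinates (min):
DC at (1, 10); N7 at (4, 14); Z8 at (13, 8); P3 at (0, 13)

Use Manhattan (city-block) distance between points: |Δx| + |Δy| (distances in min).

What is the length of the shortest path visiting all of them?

Minimum one-way distance = 24 min.

There are 3! = 6 possible orderings.
DC - N7 - Z8 - P3: 7+15+18 = 40
DC - N7 - P3 - Z8: 7+5+18 = 30
DC - Z8 - N7 - P3: 14+15+5 = 34
DC - Z8 - P3 - N7: 14+18+5 = 37
DC - P3 - N7 - Z8: 4+5+15 = 24
DC - P3 - Z8 - N7: 4+18+15 = 37
The minimum is 24.
One shortest path: DC → P3 → N7 → Z8.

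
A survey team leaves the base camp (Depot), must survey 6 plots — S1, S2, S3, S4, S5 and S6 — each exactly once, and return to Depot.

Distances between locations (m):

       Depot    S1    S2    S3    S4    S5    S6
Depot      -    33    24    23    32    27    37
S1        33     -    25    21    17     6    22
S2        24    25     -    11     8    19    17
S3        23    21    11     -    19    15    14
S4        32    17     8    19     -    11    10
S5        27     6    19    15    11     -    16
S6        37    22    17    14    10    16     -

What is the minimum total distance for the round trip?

With 6 stops there are 6!/2 = 360 distinct round trips (a route and its reverse cost the same).
Depot → S1 → S2 → S3 → S4 → S5 → S6 → Depot: 33+25+11+19+11+16+37 = 152
Depot → S1 → S2 → S3 → S4 → S6 → S5 → Depot: 33+25+11+19+10+16+27 = 141
Depot → S1 → S2 → S3 → S5 → S4 → S6 → Depot: 33+25+11+15+11+10+37 = 142
Depot → S1 → S2 → S3 → S5 → S6 → S4 → Depot: 33+25+11+15+16+10+32 = 142
Depot → S1 → S2 → S3 → S6 → S4 → S5 → Depot: 33+25+11+14+10+11+27 = 131
Depot → S1 → S2 → S3 → S6 → S5 → S4 → Depot: 33+25+11+14+16+11+32 = 142
Depot → S1 → S2 → S4 → S3 → S5 → S6 → Depot: 33+25+8+19+15+16+37 = 153
Depot → S1 → S2 → S4 → S3 → S6 → S5 → Depot: 33+25+8+19+14+16+27 = 142
… (352 more)
Depot → S1 → S5 → S6 → S4 → S2 → S3 → Depot: 33+6+16+10+8+11+23 = 107  ← best
The minimum is 107.
One optimal route: Depot → S1 → S5 → S6 → S4 → S2 → S3 → Depot (or its reverse).

Minimum total distance: 107 m.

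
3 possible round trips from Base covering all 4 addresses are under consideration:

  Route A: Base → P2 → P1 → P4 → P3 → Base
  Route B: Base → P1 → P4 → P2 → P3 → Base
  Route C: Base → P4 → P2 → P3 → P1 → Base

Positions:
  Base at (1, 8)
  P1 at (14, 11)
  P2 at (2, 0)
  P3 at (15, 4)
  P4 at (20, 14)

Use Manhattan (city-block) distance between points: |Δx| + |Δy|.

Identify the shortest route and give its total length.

Route A: 9 + 23 + 9 + 15 + 18 = 74
Route B: 16 + 9 + 32 + 17 + 18 = 92
Route C: 25 + 32 + 17 + 8 + 16 = 98

Shortest is Route A, total 74.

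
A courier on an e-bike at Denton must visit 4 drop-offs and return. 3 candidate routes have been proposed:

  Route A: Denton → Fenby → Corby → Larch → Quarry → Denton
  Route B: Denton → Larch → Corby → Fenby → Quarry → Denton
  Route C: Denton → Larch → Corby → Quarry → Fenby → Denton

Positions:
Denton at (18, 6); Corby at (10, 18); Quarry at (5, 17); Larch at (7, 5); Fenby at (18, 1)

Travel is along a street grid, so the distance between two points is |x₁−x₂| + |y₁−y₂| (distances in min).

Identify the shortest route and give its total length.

Route A: 5 + 25 + 16 + 14 + 24 = 84
Route B: 12 + 16 + 25 + 29 + 24 = 106
Route C: 12 + 16 + 6 + 29 + 5 = 68

68 min — Route C is the shortest.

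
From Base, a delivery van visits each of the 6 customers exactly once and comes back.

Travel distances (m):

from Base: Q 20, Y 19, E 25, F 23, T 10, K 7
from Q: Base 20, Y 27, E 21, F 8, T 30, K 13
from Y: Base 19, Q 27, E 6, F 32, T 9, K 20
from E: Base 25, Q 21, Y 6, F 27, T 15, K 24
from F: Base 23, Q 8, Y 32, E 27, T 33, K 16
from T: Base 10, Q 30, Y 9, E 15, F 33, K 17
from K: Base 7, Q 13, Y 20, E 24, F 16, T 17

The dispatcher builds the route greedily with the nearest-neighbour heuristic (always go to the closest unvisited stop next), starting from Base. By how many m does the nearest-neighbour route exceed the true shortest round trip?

3 m longer than the optimal tour.

From Base: K=7, T=10, Y=19, Q=20, F=23, E=25 → choose K (7).
From K: Q=13, F=16, T=17, Y=20, E=24 → choose Q (13).
From Q: F=8, E=21, Y=27, T=30 → choose F (8).
From F: E=27, Y=32, T=33 → choose E (27).
From E: Y=6, T=15 → choose Y (6).
From Y: T=9 → choose T (9).
NN route Base → K → Q → F → E → Y → T → Base costs 80.
Optimal: Base → T → Y → E → Q → F → K → Base costs 77 (by enumerating all 360 distinct tours).
Excess = 80 − 77 = 3.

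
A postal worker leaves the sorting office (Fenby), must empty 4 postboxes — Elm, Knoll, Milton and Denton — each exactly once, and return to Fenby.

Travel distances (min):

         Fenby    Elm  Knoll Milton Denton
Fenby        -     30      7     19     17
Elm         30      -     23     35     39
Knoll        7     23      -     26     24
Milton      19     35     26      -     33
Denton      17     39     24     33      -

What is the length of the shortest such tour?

Minimum total distance: 115 min.

With 4 stops there are 4!/2 = 12 distinct round trips (a route and its reverse cost the same).
Fenby → Elm → Knoll → Milton → Denton → Fenby: 30+23+26+33+17 = 129
Fenby → Elm → Knoll → Denton → Milton → Fenby: 30+23+24+33+19 = 129
Fenby → Elm → Milton → Knoll → Denton → Fenby: 30+35+26+24+17 = 132
Fenby → Elm → Milton → Denton → Knoll → Fenby: 30+35+33+24+7 = 129
Fenby → Elm → Denton → Knoll → Milton → Fenby: 30+39+24+26+19 = 138
Fenby → Elm → Denton → Milton → Knoll → Fenby: 30+39+33+26+7 = 135
Fenby → Knoll → Elm → Milton → Denton → Fenby: 7+23+35+33+17 = 115
Fenby → Knoll → Elm → Denton → Milton → Fenby: 7+23+39+33+19 = 121
Fenby → Knoll → Milton → Elm → Denton → Fenby: 7+26+35+39+17 = 124
Fenby → Knoll → Denton → Elm → Milton → Fenby: 7+24+39+35+19 = 124
Fenby → Milton → Elm → Knoll → Denton → Fenby: 19+35+23+24+17 = 118
Fenby → Milton → Knoll → Elm → Denton → Fenby: 19+26+23+39+17 = 124
The minimum is 115.
One optimal route: Fenby → Knoll → Elm → Milton → Denton → Fenby (or its reverse).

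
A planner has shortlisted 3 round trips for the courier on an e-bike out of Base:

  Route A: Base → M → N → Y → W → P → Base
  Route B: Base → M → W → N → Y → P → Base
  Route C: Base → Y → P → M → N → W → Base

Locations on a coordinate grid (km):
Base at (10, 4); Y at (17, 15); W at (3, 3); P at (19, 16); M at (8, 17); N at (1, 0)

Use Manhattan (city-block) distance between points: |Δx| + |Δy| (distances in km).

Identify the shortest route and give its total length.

70 km — Route C is the shortest.

Route A: 15 + 24 + 31 + 26 + 29 + 21 = 146
Route B: 15 + 19 + 5 + 31 + 3 + 21 = 94
Route C: 18 + 3 + 12 + 24 + 5 + 8 = 70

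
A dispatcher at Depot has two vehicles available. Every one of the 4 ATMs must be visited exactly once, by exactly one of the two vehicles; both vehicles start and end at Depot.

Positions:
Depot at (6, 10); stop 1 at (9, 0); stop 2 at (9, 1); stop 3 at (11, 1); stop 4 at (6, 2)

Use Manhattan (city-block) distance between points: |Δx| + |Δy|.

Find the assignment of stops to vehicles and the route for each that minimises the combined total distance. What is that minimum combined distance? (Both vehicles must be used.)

There are 2^3 − 1 = 7 ways to divide the 4 stops into two non-empty groups. For each, the best each vehicle can do is its own shortest tour through its group:
  {stop 1} + {stop 2, stop 3, stop 4}: 26 + 28 = 54
  {stop 2} + {stop 1, stop 3, stop 4}: 24 + 30 = 54
  {stop 1, stop 2} + {stop 3, stop 4}: 26 + 28 = 54
  {stop 3} + {stop 1, stop 2, stop 4}: 28 + 26 = 54
  {stop 1, stop 3} + {stop 2, stop 4}: 30 + 24 = 54
  {stop 2, stop 3} + {stop 1, stop 4}: 28 + 26 = 54
  … (7 splits in total)
  {stop 1, stop 2, stop 3} + {stop 4}: 30 + 16 = 46  ← best
Best: vehicle 1 Depot → stop 1 → stop 2 → stop 3 → Depot = 30; vehicle 2 Depot → stop 4 → Depot = 16; combined 46.

46 — the smallest possible combined total.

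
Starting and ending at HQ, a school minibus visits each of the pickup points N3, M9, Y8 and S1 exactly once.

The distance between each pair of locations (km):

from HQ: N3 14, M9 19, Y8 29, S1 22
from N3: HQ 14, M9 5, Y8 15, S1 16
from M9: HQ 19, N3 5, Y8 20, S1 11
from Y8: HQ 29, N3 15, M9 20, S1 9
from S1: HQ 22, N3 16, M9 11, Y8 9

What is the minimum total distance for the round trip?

With 4 stops there are 4!/2 = 12 distinct round trips (a route and its reverse cost the same).
HQ-N3-M9-Y8-S1-HQ: 14+5+20+9+22 = 70
HQ-N3-M9-S1-Y8-HQ: 14+5+11+9+29 = 68
HQ-N3-Y8-M9-S1-HQ: 14+15+20+11+22 = 82
HQ-N3-Y8-S1-M9-HQ: 14+15+9+11+19 = 68
HQ-N3-S1-M9-Y8-HQ: 14+16+11+20+29 = 90
HQ-N3-S1-Y8-M9-HQ: 14+16+9+20+19 = 78
HQ-M9-N3-Y8-S1-HQ: 19+5+15+9+22 = 70
HQ-M9-N3-S1-Y8-HQ: 19+5+16+9+29 = 78
HQ-M9-Y8-N3-S1-HQ: 19+20+15+16+22 = 92
HQ-M9-S1-N3-Y8-HQ: 19+11+16+15+29 = 90
HQ-Y8-N3-M9-S1-HQ: 29+15+5+11+22 = 82
HQ-Y8-M9-N3-S1-HQ: 29+20+5+16+22 = 92
The minimum is 68.
One optimal route: HQ → N3 → M9 → S1 → Y8 → HQ (or its reverse).

68 km — the shortest possible round trip.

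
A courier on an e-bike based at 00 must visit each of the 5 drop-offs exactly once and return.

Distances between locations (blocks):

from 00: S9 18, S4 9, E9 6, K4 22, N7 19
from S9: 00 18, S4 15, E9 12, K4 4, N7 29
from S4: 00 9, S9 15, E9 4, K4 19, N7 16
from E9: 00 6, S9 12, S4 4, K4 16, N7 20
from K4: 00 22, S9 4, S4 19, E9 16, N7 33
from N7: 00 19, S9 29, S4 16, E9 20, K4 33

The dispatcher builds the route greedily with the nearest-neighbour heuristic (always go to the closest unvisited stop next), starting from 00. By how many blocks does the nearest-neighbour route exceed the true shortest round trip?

The nearest-neighbour route is 5 blocks longer than optimal.

From 00: E9=6, S4=9, S9=18, N7=19, K4=22 → choose E9 (6).
From E9: S4=4, S9=12, K4=16, N7=20 → choose S4 (4).
From S4: S9=15, N7=16, K4=19 → choose S9 (15).
From S9: K4=4, N7=29 → choose K4 (4).
From K4: N7=33 → choose N7 (33).
NN route 00 → E9 → S4 → S9 → K4 → N7 → 00 costs 81.
Optimal: 00 → E9 → S9 → K4 → S4 → N7 → 00 costs 76 (by enumerating all 60 distinct tours).
Excess = 81 − 76 = 5.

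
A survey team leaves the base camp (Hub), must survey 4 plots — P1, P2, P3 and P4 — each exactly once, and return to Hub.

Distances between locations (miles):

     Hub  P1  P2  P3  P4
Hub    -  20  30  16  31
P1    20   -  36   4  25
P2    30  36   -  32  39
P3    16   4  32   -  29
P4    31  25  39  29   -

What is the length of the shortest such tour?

With 4 stops there are 4!/2 = 12 distinct round trips (a route and its reverse cost the same).
Hub-P1-P2-P3-P4-Hub: 20+36+32+29+31 = 148
Hub-P1-P2-P4-P3-Hub: 20+36+39+29+16 = 140
Hub-P1-P3-P2-P4-Hub: 20+4+32+39+31 = 126
Hub-P1-P3-P4-P2-Hub: 20+4+29+39+30 = 122
Hub-P1-P4-P2-P3-Hub: 20+25+39+32+16 = 132
Hub-P1-P4-P3-P2-Hub: 20+25+29+32+30 = 136
Hub-P2-P1-P3-P4-Hub: 30+36+4+29+31 = 130
Hub-P2-P1-P4-P3-Hub: 30+36+25+29+16 = 136
Hub-P2-P3-P1-P4-Hub: 30+32+4+25+31 = 122
Hub-P2-P4-P1-P3-Hub: 30+39+25+4+16 = 114
Hub-P3-P1-P2-P4-Hub: 16+4+36+39+31 = 126
Hub-P3-P2-P1-P4-Hub: 16+32+36+25+31 = 140
The minimum is 114.
One optimal route: Hub → P2 → P4 → P1 → P3 → Hub (or its reverse).

114 miles — the shortest possible round trip.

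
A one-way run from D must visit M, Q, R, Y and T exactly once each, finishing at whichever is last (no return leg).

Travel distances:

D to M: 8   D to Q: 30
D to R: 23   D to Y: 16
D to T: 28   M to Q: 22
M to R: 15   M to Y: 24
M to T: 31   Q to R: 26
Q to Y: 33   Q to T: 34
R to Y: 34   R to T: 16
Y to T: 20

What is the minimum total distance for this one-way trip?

There are 5! = 120 possible orderings.
D → M → Q → R → Y → T: 8+22+26+34+20 = 110
D → M → Q → R → T → Y: 8+22+26+16+20 = 92
D → M → Q → Y → R → T: 8+22+33+34+16 = 113
D → M → Q → Y → T → R: 8+22+33+20+16 = 99
D → M → Q → T → R → Y: 8+22+34+16+34 = 114
D → M → Q → T → Y → R: 8+22+34+20+34 = 118
D → M → R → Q → Y → T: 8+15+26+33+20 = 102
D → M → R → Q → T → Y: 8+15+26+34+20 = 103
D → M → R → Y → Q → T: 8+15+34+33+34 = 124
D → M → R → Y → T → Q: 8+15+34+20+34 = 111
D → M → R → T → Q → Y: 8+15+16+34+33 = 106
D → M → R → T → Y → Q: 8+15+16+20+33 = 92
D → M → Y → Q → R → T: 8+24+33+26+16 = 107
D → M → Y → Q → T → R: 8+24+33+34+16 = 115
… (106 more)
D → Y → T → R → M → Q: 16+20+16+15+22 = 89  ← best
The minimum is 89.
One shortest path: D → Y → T → R → M → Q.

Minimum one-way distance = 89.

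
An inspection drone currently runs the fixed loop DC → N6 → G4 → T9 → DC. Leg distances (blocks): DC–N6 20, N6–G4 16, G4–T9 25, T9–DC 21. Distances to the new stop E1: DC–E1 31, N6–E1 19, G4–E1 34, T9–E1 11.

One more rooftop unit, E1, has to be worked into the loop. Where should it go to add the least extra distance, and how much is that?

Insertion cost between consecutive stops i–j is d(i,E1) + d(E1,j) − d(i,j):
  between DC and N6: 31 + 19 − 20 = 30
  between N6 and G4: 19 + 34 − 16 = 37
  between G4 and T9: 34 + 11 − 25 = 20
  between T9 and DC: 11 + 31 − 21 = 21
Cheapest insertion is between G4 and T9, adding 20.
New total = 82 + 20 = 102.

+20 blocks — insert E1 between G4 and T9.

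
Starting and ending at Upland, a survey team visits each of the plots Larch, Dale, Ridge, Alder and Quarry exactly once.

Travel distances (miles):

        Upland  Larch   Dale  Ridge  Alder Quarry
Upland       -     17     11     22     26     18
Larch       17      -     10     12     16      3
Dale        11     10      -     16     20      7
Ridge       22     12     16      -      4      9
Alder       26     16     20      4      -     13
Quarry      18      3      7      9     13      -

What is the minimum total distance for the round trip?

Shortest round trip = 63 miles.

With 5 stops there are 5!/2 = 60 distinct round trips (a route and its reverse cost the same).
Upland → Larch → Dale → Ridge → Alder → Quarry → Upland: 17+10+16+4+13+18 = 78
Upland → Larch → Dale → Ridge → Quarry → Alder → Upland: 17+10+16+9+13+26 = 91
Upland → Larch → Dale → Alder → Ridge → Quarry → Upland: 17+10+20+4+9+18 = 78
Upland → Larch → Dale → Alder → Quarry → Ridge → Upland: 17+10+20+13+9+22 = 91
Upland → Larch → Dale → Quarry → Ridge → Alder → Upland: 17+10+7+9+4+26 = 73
Upland → Larch → Dale → Quarry → Alder → Ridge → Upland: 17+10+7+13+4+22 = 73
Upland → Larch → Ridge → Dale → Alder → Quarry → Upland: 17+12+16+20+13+18 = 96
Upland → Larch → Ridge → Dale → Quarry → Alder → Upland: 17+12+16+7+13+26 = 91
Upland → Larch → Ridge → Alder → Dale → Quarry → Upland: 17+12+4+20+7+18 = 78
Upland → Larch → Ridge → Alder → Quarry → Dale → Upland: 17+12+4+13+7+11 = 64
Upland → Larch → Ridge → Quarry → Dale → Alder → Upland: 17+12+9+7+20+26 = 91
Upland → Larch → Ridge → Quarry → Alder → Dale → Upland: 17+12+9+13+20+11 = 82
Upland → Larch → Alder → Dale → Ridge → Quarry → Upland: 17+16+20+16+9+18 = 96
Upland → Larch → Alder → Dale → Quarry → Ridge → Upland: 17+16+20+7+9+22 = 91
… (46 more)
Upland → Dale → Larch → Quarry → Ridge → Alder → Upland: 11+10+3+9+4+26 = 63  ← best
The minimum is 63.
One optimal route: Upland → Dale → Larch → Quarry → Ridge → Alder → Upland (or its reverse).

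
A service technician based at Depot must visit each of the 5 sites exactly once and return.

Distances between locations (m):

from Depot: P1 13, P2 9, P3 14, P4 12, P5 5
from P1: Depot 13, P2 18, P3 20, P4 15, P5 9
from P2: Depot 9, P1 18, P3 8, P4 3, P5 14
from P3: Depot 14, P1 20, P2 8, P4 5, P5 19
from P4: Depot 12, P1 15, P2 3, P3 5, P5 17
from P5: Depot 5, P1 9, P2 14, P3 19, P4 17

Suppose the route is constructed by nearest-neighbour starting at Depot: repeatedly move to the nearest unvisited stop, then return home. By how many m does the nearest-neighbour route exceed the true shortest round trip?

From Depot: P5=5, P2=9, P4=12, P1=13, P3=14 → choose P5 (5).
From P5: P1=9, P2=14, P4=17, P3=19 → choose P1 (9).
From P1: P4=15, P2=18, P3=20 → choose P4 (15).
From P4: P2=3, P3=5 → choose P2 (3).
From P2: P3=8 → choose P3 (8).
NN route Depot → P5 → P1 → P4 → P2 → P3 → Depot costs 54.
Optimal: Depot → P2 → P3 → P4 → P1 → P5 → Depot costs 51 (by enumerating all 60 distinct tours).
Excess = 54 − 51 = 3.

Excess over optimum: 3 m.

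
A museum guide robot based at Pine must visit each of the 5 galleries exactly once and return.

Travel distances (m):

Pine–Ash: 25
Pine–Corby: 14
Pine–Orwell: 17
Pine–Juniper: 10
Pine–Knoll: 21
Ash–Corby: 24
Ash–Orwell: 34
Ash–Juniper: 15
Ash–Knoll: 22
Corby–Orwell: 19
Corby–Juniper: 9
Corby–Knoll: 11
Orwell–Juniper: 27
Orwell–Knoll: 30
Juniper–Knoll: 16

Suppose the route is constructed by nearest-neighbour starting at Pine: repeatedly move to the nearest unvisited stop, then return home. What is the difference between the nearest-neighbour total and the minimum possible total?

Pine: Juniper=10, Corby=14, Orwell=17, Knoll=21, Ash=25 ⇒ Juniper
Juniper: Corby=9, Ash=15, Knoll=16, Orwell=27 ⇒ Corby
Corby: Knoll=11, Orwell=19, Ash=24 ⇒ Knoll
Knoll: Ash=22, Orwell=30 ⇒ Ash
Ash: Orwell=34 ⇒ Orwell
NN route Pine → Juniper → Corby → Knoll → Ash → Orwell → Pine costs 103.
Optimal: Pine → Orwell → Corby → Knoll → Ash → Juniper → Pine costs 94 (by enumerating all 60 distinct tours).
Excess = 103 − 94 = 9.

Excess over optimum: 9 m.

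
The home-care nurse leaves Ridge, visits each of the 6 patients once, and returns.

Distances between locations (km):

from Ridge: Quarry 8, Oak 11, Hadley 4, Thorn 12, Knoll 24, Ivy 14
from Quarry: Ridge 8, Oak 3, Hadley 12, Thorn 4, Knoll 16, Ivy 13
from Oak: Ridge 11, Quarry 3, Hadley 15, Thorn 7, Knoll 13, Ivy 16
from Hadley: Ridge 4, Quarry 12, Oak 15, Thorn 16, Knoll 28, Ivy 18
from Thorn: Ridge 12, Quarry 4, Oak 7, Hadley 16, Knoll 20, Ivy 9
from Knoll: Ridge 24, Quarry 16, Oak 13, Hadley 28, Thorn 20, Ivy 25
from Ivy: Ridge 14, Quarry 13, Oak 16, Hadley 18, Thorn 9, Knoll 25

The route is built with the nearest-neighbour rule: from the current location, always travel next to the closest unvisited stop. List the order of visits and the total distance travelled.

From Ridge: distances to unvisited — Hadley=4, Quarry=8, Oak=11, Thorn=12, Ivy=14, Knoll=24. Nearest is Hadley (4).
From Hadley: distances to unvisited — Quarry=12, Oak=15, Thorn=16, Ivy=18, Knoll=28. Nearest is Quarry (12).
From Quarry: distances to unvisited — Oak=3, Thorn=4, Ivy=13, Knoll=16. Nearest is Oak (3).
From Oak: distances to unvisited — Thorn=7, Knoll=13, Ivy=16. Nearest is Thorn (7).
From Thorn: distances to unvisited — Ivy=9, Knoll=20. Nearest is Ivy (9).
From Ivy: distances to unvisited — Knoll=25. Nearest is Knoll (25).
Return Knoll→Ridge: 24.
Total = 4 + 12 + 3 + 7 + 9 + 25 + 24 = 84.

Total distance 84 km via the nearest-neighbour route Ridge → Hadley → Quarry → Oak → Thorn → Ivy → Knoll → Ridge.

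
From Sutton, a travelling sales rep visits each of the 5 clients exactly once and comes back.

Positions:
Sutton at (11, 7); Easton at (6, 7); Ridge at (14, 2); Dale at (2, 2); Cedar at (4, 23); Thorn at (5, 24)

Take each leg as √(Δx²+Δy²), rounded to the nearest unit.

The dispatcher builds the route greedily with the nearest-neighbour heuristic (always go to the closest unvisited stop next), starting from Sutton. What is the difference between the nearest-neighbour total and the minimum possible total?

Sutton: Easton=5, Ridge=6, Dale=10, Cedar=17, Thorn=18 ⇒ Easton
Easton: Dale=6, Ridge=9, Cedar=16, Thorn=17 ⇒ Dale
Dale: Ridge=12, Cedar=21, Thorn=22 ⇒ Ridge
Ridge: Cedar=23, Thorn=24 ⇒ Cedar
Cedar: Thorn=1 ⇒ Thorn
NN route Sutton → Easton → Dale → Ridge → Cedar → Thorn → Sutton costs 65.
Optimal: Sutton → Ridge → Dale → Easton → Cedar → Thorn → Sutton costs 59 (by enumerating all 60 distinct tours).
Excess = 65 − 59 = 6.

The nearest-neighbour route is 6 longer than optimal.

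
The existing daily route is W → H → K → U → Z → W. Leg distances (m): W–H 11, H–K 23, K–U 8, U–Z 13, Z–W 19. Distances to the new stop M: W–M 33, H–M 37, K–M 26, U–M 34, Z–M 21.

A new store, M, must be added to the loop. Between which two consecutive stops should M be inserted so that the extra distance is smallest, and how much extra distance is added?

Insertion cost between consecutive stops i–j is d(i,M) + d(M,j) − d(i,j):
  between W and H: 33 + 37 − 11 = 59
  between H and K: 37 + 26 − 23 = 40
  between K and U: 26 + 34 − 8 = 52
  between U and Z: 34 + 21 − 13 = 42
  between Z and W: 21 + 33 − 19 = 35
Cheapest insertion is between Z and W, adding 35.
New total = 74 + 35 = 109.

Adding 35 m by placing M on the Z–W leg.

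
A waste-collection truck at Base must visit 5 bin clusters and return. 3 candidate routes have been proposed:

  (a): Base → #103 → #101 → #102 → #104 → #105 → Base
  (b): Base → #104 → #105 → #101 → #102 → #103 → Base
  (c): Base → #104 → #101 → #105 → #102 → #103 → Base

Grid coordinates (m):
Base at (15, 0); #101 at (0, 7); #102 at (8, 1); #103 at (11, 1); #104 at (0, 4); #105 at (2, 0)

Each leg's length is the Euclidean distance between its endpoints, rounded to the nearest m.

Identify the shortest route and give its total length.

(a): 4 + 13 + 10 + 9 + 4 + 13 = 53
(b): 16 + 4 + 7 + 10 + 3 + 4 = 44
(c): 16 + 3 + 7 + 6 + 3 + 4 = 39

39 m — (c) is the shortest.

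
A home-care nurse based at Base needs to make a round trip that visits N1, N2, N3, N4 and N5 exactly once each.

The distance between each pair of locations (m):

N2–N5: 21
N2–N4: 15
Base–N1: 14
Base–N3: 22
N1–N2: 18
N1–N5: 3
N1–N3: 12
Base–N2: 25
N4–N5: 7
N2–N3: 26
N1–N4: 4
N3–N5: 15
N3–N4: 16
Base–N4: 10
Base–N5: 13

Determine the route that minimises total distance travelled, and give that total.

Shortest round trip = 79 m.

There are 60 distinct closed tours to check (reversals are equivalent).
Base-N1-N2-N3-N4-N5-Base: 14+18+26+16+7+13 = 94
Base-N1-N2-N3-N5-N4-Base: 14+18+26+15+7+10 = 90
Base-N1-N2-N4-N3-N5-Base: 14+18+15+16+15+13 = 91
Base-N1-N2-N4-N5-N3-Base: 14+18+15+7+15+22 = 91
Base-N1-N2-N5-N3-N4-Base: 14+18+21+15+16+10 = 94
Base-N1-N2-N5-N4-N3-Base: 14+18+21+7+16+22 = 98
Base-N1-N3-N2-N4-N5-Base: 14+12+26+15+7+13 = 87
Base-N1-N3-N2-N5-N4-Base: 14+12+26+21+7+10 = 90
Base-N1-N3-N4-N2-N5-Base: 14+12+16+15+21+13 = 91
Base-N1-N3-N4-N5-N2-Base: 14+12+16+7+21+25 = 95
Base-N1-N3-N5-N2-N4-Base: 14+12+15+21+15+10 = 87
Base-N1-N3-N5-N4-N2-Base: 14+12+15+7+15+25 = 88
Base-N1-N4-N2-N3-N5-Base: 14+4+15+26+15+13 = 87
Base-N1-N4-N2-N5-N3-Base: 14+4+15+21+15+22 = 91
… (46 more)
Base-N4-N2-N3-N1-N5-Base: 10+15+26+12+3+13 = 79  ← best
The minimum is 79.
One optimal route: Base → N4 → N2 → N3 → N1 → N5 → Base (or its reverse).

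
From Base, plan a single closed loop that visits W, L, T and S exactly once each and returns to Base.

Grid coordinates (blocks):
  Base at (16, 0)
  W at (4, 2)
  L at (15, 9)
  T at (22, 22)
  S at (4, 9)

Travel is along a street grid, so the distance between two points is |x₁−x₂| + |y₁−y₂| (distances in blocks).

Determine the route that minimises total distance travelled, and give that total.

80 blocks — the shortest possible round trip.

Base → W → L → T → S → Base: 14+18+20+31+21 = 104
Base → W → L → S → T → Base: 14+18+11+31+28 = 102
Base → W → T → L → S → Base: 14+38+20+11+21 = 104
Base → W → T → S → L → Base: 14+38+31+11+10 = 104
Base → W → S → L → T → Base: 14+7+11+20+28 = 80
Base → W → S → T → L → Base: 14+7+31+20+10 = 82
Base → L → W → T → S → Base: 10+18+38+31+21 = 118
Base → L → W → S → T → Base: 10+18+7+31+28 = 94
Base → L → T → W → S → Base: 10+20+38+7+21 = 96
Base → L → S → W → T → Base: 10+11+7+38+28 = 94
Base → T → W → L → S → Base: 28+38+18+11+21 = 116
Base → T → L → W → S → Base: 28+20+18+7+21 = 94
The minimum is 80.
One optimal route: Base → W → S → L → T → Base (or its reverse).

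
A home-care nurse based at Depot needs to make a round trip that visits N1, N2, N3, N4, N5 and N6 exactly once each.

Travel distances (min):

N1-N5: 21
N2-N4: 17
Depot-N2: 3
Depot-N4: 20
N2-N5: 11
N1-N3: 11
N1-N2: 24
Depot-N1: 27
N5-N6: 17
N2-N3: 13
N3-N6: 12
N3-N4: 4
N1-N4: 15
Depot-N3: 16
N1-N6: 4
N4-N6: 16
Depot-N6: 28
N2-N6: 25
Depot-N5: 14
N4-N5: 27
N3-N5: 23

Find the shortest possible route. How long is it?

Minimum total distance: 70 min.

Depot→N1→N2→N3→N4→N5→N6→Depot: 27+24+13+4+27+17+28 = 140
Depot→N1→N2→N3→N4→N6→N5→Depot: 27+24+13+4+16+17+14 = 115
Depot→N1→N2→N3→N5→N4→N6→Depot: 27+24+13+23+27+16+28 = 158
Depot→N1→N2→N3→N5→N6→N4→Depot: 27+24+13+23+17+16+20 = 140
Depot→N1→N2→N3→N6→N4→N5→Depot: 27+24+13+12+16+27+14 = 133
Depot→N1→N2→N3→N6→N5→N4→Depot: 27+24+13+12+17+27+20 = 140
Depot→N1→N2→N4→N3→N5→N6→Depot: 27+24+17+4+23+17+28 = 140
Depot→N1→N2→N4→N3→N6→N5→Depot: 27+24+17+4+12+17+14 = 115
… (352 more)
Depot→N2→N3→N4→N1→N6→N5→Depot: 3+13+4+15+4+17+14 = 70  ← best
The minimum is 70.
One optimal route: Depot → N2 → N3 → N4 → N1 → N6 → N5 → Depot (or its reverse).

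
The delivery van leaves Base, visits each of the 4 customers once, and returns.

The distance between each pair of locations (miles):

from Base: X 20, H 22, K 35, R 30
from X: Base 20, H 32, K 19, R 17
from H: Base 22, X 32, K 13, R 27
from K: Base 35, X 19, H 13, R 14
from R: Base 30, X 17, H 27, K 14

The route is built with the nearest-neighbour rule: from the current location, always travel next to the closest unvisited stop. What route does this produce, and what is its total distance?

From Base: distances to unvisited — X=20, H=22, R=30, K=35. Nearest is X (20).
From X: distances to unvisited — R=17, K=19, H=32. Nearest is R (17).
From R: distances to unvisited — K=14, H=27. Nearest is K (14).
From K: distances to unvisited — H=13. Nearest is H (13).
Return H→Base: 22.
Total = 20 + 17 + 14 + 13 + 22 = 86.

86 miles along Base → X → R → K → H → Base.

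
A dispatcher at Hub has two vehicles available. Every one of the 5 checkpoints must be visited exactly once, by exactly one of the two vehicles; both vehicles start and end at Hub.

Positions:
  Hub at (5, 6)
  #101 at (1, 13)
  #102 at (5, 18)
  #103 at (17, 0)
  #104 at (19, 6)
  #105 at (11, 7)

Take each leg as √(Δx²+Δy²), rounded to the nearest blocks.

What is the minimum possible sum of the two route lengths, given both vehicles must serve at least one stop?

Check every non-empty split of the stops between the two vehicles; for each half take its own optimal tour:
  {#101} + {#102, #103, #104, #105}: 16 + 51 = 67
  {#102} + {#101, #103, #104, #105}: 24 + 47 = 71
  {#101, #102} + {#103, #104, #105}: 26 + 33 = 59
  {#103} + {#101, #102, #104, #105}: 26 + 46 = 72
  {#101, #103} + {#102, #104, #105}: 42 + 44 = 86
  {#102, #103} + {#101, #104, #105}: 47 + 41 = 88
  … (15 splits in total)
Best: vehicle 1 Hub → #101 → #102 → Hub = 26; vehicle 2 Hub → #103 → #104 → #105 → Hub = 33; combined 59.

Minimum combined distance: 59 blocks.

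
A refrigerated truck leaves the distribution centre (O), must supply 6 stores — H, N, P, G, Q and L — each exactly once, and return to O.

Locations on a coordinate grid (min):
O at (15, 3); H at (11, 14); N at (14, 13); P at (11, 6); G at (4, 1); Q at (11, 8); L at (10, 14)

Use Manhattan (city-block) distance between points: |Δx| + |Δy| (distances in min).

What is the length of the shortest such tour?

50 min — the shortest possible round trip.

With 6 stops there are 6!/2 = 360 distinct round trips (a route and its reverse cost the same).
O→H→N→P→G→Q→L→O: 15+4+10+12+14+7+16 = 78
O→H→N→P→G→L→Q→O: 15+4+10+12+19+7+9 = 76
O→H→N→P→Q→G→L→O: 15+4+10+2+14+19+16 = 80
O→H→N→P→Q→L→G→O: 15+4+10+2+7+19+13 = 70
O→H→N→P→L→G→Q→O: 15+4+10+9+19+14+9 = 80
O→H→N→P→L→Q→G→O: 15+4+10+9+7+14+13 = 72
O→H→N→G→P→Q→L→O: 15+4+22+12+2+7+16 = 78
O→H→N→G→P→L→Q→O: 15+4+22+12+9+7+9 = 78
… (352 more)
O→N→H→L→Q→P→G→O: 11+4+1+7+2+12+13 = 50  ← best
The minimum is 50.
One optimal route: O → N → H → L → Q → P → G → O (or its reverse).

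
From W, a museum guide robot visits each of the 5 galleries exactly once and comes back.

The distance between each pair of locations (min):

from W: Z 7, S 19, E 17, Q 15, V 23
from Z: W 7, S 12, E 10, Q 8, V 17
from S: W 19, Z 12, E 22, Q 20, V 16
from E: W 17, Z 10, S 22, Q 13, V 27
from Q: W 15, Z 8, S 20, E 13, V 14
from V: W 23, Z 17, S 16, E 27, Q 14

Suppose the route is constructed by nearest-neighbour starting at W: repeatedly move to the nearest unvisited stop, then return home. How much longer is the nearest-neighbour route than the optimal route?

Excess over optimum: 10 min.

From W: Z=7, Q=15, E=17, S=19, V=23 → choose Z (7).
From Z: Q=8, E=10, S=12, V=17 → choose Q (8).
From Q: E=13, V=14, S=20 → choose E (13).
From E: S=22, V=27 → choose S (22).
From S: V=16 → choose V (16).
NN route W → Z → Q → E → S → V → W costs 89.
Optimal: W → Z → S → V → Q → E → W costs 79 (by enumerating all 60 distinct tours).
Excess = 89 − 79 = 10.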